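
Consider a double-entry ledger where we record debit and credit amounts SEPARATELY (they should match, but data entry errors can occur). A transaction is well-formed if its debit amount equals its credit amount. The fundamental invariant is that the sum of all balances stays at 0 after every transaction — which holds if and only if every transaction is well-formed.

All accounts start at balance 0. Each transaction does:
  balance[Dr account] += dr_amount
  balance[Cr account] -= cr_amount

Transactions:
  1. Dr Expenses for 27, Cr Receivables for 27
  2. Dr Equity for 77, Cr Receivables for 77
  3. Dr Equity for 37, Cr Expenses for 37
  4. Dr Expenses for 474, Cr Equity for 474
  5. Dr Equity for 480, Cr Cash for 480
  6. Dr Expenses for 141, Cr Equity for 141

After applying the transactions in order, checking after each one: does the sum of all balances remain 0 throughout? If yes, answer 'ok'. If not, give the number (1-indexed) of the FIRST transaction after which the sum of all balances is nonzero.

After txn 1: dr=27 cr=27 sum_balances=0
After txn 2: dr=77 cr=77 sum_balances=0
After txn 3: dr=37 cr=37 sum_balances=0
After txn 4: dr=474 cr=474 sum_balances=0
After txn 5: dr=480 cr=480 sum_balances=0
After txn 6: dr=141 cr=141 sum_balances=0

Answer: ok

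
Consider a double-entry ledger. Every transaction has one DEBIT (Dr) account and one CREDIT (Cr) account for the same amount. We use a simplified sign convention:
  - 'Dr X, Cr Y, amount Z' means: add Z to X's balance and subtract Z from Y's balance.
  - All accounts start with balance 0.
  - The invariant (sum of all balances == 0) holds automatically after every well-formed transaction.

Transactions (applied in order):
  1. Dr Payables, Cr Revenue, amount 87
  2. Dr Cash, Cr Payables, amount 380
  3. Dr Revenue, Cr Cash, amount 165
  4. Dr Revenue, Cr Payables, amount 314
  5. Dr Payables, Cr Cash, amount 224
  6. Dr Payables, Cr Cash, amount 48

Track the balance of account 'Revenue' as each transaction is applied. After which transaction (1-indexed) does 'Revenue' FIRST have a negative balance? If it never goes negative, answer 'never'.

Answer: 1

Derivation:
After txn 1: Revenue=-87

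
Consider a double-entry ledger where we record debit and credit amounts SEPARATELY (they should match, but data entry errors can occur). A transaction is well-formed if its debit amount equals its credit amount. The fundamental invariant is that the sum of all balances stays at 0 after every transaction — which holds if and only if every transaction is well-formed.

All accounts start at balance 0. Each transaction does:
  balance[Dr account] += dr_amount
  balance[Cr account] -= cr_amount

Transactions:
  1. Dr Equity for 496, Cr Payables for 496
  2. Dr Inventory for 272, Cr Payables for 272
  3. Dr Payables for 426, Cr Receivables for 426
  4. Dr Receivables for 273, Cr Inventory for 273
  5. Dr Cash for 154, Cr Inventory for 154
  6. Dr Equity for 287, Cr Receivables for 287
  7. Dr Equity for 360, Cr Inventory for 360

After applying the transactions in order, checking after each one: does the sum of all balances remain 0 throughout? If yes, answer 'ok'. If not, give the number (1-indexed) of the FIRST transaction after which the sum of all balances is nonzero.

Answer: ok

Derivation:
After txn 1: dr=496 cr=496 sum_balances=0
After txn 2: dr=272 cr=272 sum_balances=0
After txn 3: dr=426 cr=426 sum_balances=0
After txn 4: dr=273 cr=273 sum_balances=0
After txn 5: dr=154 cr=154 sum_balances=0
After txn 6: dr=287 cr=287 sum_balances=0
After txn 7: dr=360 cr=360 sum_balances=0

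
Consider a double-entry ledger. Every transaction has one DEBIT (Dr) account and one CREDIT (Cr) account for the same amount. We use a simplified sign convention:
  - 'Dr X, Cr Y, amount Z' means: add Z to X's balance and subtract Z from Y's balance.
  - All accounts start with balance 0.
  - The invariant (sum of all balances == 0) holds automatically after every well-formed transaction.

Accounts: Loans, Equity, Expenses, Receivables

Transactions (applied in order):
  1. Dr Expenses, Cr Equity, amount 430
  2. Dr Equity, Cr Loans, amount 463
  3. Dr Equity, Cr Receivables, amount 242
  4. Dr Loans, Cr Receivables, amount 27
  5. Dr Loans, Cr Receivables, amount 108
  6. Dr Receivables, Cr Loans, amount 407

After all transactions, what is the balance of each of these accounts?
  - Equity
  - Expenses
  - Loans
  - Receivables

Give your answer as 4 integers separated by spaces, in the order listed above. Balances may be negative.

Answer: 275 430 -735 30

Derivation:
After txn 1 (Dr Expenses, Cr Equity, amount 430): Equity=-430 Expenses=430
After txn 2 (Dr Equity, Cr Loans, amount 463): Equity=33 Expenses=430 Loans=-463
After txn 3 (Dr Equity, Cr Receivables, amount 242): Equity=275 Expenses=430 Loans=-463 Receivables=-242
After txn 4 (Dr Loans, Cr Receivables, amount 27): Equity=275 Expenses=430 Loans=-436 Receivables=-269
After txn 5 (Dr Loans, Cr Receivables, amount 108): Equity=275 Expenses=430 Loans=-328 Receivables=-377
After txn 6 (Dr Receivables, Cr Loans, amount 407): Equity=275 Expenses=430 Loans=-735 Receivables=30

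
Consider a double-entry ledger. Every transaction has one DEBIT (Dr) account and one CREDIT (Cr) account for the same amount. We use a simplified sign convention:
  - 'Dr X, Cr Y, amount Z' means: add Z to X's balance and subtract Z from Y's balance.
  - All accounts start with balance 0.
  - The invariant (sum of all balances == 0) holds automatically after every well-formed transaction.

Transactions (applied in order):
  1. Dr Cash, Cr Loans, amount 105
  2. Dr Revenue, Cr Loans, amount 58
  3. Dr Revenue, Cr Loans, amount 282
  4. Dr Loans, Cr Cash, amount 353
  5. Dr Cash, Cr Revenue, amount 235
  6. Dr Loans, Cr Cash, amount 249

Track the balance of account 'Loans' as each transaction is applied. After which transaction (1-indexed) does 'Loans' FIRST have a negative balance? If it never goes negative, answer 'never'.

Answer: 1

Derivation:
After txn 1: Loans=-105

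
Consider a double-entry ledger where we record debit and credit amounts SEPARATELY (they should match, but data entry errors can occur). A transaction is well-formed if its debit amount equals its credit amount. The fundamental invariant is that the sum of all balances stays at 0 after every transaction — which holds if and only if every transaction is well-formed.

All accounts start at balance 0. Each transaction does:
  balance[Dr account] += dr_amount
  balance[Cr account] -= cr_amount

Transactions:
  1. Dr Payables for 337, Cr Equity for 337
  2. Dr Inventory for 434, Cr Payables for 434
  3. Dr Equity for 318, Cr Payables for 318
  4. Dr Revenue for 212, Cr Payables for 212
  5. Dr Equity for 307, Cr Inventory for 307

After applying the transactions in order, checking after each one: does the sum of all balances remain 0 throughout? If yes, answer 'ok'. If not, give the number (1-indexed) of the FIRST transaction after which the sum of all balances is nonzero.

After txn 1: dr=337 cr=337 sum_balances=0
After txn 2: dr=434 cr=434 sum_balances=0
After txn 3: dr=318 cr=318 sum_balances=0
After txn 4: dr=212 cr=212 sum_balances=0
After txn 5: dr=307 cr=307 sum_balances=0

Answer: ok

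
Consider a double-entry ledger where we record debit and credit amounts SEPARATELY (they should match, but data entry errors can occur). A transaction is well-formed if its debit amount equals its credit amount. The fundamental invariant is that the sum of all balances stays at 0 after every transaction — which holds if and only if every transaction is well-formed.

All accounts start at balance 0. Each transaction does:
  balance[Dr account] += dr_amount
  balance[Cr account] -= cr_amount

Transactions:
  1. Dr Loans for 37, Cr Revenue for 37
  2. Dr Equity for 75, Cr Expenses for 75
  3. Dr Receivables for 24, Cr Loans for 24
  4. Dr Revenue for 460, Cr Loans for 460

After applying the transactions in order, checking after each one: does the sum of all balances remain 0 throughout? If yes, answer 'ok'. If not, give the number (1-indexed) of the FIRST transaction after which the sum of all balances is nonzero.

Answer: ok

Derivation:
After txn 1: dr=37 cr=37 sum_balances=0
After txn 2: dr=75 cr=75 sum_balances=0
After txn 3: dr=24 cr=24 sum_balances=0
After txn 4: dr=460 cr=460 sum_balances=0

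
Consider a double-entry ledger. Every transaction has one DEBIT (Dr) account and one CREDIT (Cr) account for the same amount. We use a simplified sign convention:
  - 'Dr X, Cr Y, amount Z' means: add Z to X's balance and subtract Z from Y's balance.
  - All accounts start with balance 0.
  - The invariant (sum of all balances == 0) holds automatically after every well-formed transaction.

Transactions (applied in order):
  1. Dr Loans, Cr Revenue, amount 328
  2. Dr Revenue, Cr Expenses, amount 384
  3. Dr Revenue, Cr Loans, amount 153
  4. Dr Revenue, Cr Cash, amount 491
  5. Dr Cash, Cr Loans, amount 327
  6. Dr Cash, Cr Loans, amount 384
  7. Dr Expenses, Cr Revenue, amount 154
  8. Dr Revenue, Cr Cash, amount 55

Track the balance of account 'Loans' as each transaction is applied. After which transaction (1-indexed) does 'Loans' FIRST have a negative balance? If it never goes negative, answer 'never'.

Answer: 5

Derivation:
After txn 1: Loans=328
After txn 2: Loans=328
After txn 3: Loans=175
After txn 4: Loans=175
After txn 5: Loans=-152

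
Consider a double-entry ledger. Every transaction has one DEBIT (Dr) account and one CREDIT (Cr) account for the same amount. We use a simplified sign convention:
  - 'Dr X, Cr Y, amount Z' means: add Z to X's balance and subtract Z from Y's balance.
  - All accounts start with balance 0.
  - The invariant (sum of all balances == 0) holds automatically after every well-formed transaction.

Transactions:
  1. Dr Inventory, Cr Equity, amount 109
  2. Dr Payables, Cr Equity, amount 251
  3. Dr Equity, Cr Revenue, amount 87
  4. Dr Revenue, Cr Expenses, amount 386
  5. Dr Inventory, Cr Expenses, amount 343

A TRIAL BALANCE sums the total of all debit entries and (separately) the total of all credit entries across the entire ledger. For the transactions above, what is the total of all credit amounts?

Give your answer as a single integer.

Txn 1: credit+=109
Txn 2: credit+=251
Txn 3: credit+=87
Txn 4: credit+=386
Txn 5: credit+=343
Total credits = 1176

Answer: 1176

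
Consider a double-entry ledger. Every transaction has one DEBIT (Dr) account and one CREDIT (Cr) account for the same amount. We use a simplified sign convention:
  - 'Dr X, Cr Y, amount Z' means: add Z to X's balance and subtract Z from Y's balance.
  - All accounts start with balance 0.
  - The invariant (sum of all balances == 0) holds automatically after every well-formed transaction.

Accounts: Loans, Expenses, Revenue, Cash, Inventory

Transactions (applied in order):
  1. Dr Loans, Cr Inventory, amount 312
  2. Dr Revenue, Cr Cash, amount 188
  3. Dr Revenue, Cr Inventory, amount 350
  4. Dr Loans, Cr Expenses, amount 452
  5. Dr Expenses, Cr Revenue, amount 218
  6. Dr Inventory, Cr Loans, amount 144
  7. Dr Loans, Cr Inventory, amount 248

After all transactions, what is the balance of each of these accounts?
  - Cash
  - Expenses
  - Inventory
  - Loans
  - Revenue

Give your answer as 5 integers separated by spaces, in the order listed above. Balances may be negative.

After txn 1 (Dr Loans, Cr Inventory, amount 312): Inventory=-312 Loans=312
After txn 2 (Dr Revenue, Cr Cash, amount 188): Cash=-188 Inventory=-312 Loans=312 Revenue=188
After txn 3 (Dr Revenue, Cr Inventory, amount 350): Cash=-188 Inventory=-662 Loans=312 Revenue=538
After txn 4 (Dr Loans, Cr Expenses, amount 452): Cash=-188 Expenses=-452 Inventory=-662 Loans=764 Revenue=538
After txn 5 (Dr Expenses, Cr Revenue, amount 218): Cash=-188 Expenses=-234 Inventory=-662 Loans=764 Revenue=320
After txn 6 (Dr Inventory, Cr Loans, amount 144): Cash=-188 Expenses=-234 Inventory=-518 Loans=620 Revenue=320
After txn 7 (Dr Loans, Cr Inventory, amount 248): Cash=-188 Expenses=-234 Inventory=-766 Loans=868 Revenue=320

Answer: -188 -234 -766 868 320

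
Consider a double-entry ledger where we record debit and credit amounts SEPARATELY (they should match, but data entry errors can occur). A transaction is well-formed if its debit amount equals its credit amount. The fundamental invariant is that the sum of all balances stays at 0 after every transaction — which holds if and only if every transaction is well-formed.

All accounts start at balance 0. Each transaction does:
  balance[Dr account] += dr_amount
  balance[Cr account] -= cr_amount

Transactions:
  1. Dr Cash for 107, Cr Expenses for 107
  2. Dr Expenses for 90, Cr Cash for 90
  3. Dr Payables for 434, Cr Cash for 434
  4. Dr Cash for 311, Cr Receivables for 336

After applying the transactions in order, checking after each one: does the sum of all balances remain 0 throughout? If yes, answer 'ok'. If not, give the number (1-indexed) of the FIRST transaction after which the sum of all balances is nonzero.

After txn 1: dr=107 cr=107 sum_balances=0
After txn 2: dr=90 cr=90 sum_balances=0
After txn 3: dr=434 cr=434 sum_balances=0
After txn 4: dr=311 cr=336 sum_balances=-25

Answer: 4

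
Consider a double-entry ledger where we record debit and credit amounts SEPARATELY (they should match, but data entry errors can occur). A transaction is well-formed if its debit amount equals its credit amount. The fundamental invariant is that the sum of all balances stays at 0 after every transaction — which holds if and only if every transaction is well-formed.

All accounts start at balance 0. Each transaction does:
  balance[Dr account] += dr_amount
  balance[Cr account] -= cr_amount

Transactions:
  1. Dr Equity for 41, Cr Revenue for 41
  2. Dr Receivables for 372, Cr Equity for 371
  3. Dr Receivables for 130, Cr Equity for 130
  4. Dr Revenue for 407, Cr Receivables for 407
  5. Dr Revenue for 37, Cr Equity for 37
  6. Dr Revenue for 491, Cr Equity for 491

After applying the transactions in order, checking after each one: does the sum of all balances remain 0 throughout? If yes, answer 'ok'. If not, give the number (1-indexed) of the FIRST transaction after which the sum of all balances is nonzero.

After txn 1: dr=41 cr=41 sum_balances=0
After txn 2: dr=372 cr=371 sum_balances=1
After txn 3: dr=130 cr=130 sum_balances=1
After txn 4: dr=407 cr=407 sum_balances=1
After txn 5: dr=37 cr=37 sum_balances=1
After txn 6: dr=491 cr=491 sum_balances=1

Answer: 2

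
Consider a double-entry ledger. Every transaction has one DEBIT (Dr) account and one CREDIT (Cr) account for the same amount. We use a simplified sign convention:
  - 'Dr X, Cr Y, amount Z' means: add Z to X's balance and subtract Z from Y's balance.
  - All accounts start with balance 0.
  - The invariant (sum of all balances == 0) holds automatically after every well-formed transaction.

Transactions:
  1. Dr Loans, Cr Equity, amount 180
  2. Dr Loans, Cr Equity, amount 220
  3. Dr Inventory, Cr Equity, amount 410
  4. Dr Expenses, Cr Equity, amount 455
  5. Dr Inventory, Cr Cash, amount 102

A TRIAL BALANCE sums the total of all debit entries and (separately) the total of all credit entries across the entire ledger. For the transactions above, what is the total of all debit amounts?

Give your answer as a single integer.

Answer: 1367

Derivation:
Txn 1: debit+=180
Txn 2: debit+=220
Txn 3: debit+=410
Txn 4: debit+=455
Txn 5: debit+=102
Total debits = 1367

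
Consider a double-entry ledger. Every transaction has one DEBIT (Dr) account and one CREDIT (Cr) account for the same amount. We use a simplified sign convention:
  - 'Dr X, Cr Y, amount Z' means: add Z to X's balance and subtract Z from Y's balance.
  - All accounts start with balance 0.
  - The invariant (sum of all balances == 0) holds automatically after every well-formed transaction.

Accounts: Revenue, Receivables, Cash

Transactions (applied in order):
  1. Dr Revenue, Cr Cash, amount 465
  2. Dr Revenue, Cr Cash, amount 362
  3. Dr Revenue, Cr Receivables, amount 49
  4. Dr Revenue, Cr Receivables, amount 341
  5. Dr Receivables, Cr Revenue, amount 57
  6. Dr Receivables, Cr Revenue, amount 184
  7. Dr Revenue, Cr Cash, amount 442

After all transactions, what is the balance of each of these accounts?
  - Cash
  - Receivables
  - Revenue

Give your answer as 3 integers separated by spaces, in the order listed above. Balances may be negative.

After txn 1 (Dr Revenue, Cr Cash, amount 465): Cash=-465 Revenue=465
After txn 2 (Dr Revenue, Cr Cash, amount 362): Cash=-827 Revenue=827
After txn 3 (Dr Revenue, Cr Receivables, amount 49): Cash=-827 Receivables=-49 Revenue=876
After txn 4 (Dr Revenue, Cr Receivables, amount 341): Cash=-827 Receivables=-390 Revenue=1217
After txn 5 (Dr Receivables, Cr Revenue, amount 57): Cash=-827 Receivables=-333 Revenue=1160
After txn 6 (Dr Receivables, Cr Revenue, amount 184): Cash=-827 Receivables=-149 Revenue=976
After txn 7 (Dr Revenue, Cr Cash, amount 442): Cash=-1269 Receivables=-149 Revenue=1418

Answer: -1269 -149 1418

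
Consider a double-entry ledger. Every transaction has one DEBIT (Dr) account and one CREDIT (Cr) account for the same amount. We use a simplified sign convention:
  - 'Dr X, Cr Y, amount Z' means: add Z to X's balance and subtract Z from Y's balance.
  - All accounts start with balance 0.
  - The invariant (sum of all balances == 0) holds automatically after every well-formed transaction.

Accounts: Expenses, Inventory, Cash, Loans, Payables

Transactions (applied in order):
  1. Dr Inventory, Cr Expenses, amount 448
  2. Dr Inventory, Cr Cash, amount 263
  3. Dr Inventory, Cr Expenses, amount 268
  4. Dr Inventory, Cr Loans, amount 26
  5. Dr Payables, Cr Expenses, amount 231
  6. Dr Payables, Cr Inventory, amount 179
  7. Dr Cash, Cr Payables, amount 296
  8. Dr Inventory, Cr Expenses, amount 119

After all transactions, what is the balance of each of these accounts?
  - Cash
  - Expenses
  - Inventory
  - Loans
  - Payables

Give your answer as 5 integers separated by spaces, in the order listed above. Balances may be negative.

Answer: 33 -1066 945 -26 114

Derivation:
After txn 1 (Dr Inventory, Cr Expenses, amount 448): Expenses=-448 Inventory=448
After txn 2 (Dr Inventory, Cr Cash, amount 263): Cash=-263 Expenses=-448 Inventory=711
After txn 3 (Dr Inventory, Cr Expenses, amount 268): Cash=-263 Expenses=-716 Inventory=979
After txn 4 (Dr Inventory, Cr Loans, amount 26): Cash=-263 Expenses=-716 Inventory=1005 Loans=-26
After txn 5 (Dr Payables, Cr Expenses, amount 231): Cash=-263 Expenses=-947 Inventory=1005 Loans=-26 Payables=231
After txn 6 (Dr Payables, Cr Inventory, amount 179): Cash=-263 Expenses=-947 Inventory=826 Loans=-26 Payables=410
After txn 7 (Dr Cash, Cr Payables, amount 296): Cash=33 Expenses=-947 Inventory=826 Loans=-26 Payables=114
After txn 8 (Dr Inventory, Cr Expenses, amount 119): Cash=33 Expenses=-1066 Inventory=945 Loans=-26 Payables=114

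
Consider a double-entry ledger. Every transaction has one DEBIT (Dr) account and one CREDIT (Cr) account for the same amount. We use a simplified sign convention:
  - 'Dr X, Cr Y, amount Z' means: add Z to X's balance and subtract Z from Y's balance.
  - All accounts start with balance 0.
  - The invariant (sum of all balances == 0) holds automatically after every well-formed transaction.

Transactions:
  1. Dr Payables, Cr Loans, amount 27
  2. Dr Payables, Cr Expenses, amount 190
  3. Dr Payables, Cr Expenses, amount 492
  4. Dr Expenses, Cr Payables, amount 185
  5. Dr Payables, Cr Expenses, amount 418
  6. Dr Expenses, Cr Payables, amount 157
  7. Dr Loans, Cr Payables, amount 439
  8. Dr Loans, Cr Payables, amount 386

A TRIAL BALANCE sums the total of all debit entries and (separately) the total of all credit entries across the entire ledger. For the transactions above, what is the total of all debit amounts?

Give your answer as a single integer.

Answer: 2294

Derivation:
Txn 1: debit+=27
Txn 2: debit+=190
Txn 3: debit+=492
Txn 4: debit+=185
Txn 5: debit+=418
Txn 6: debit+=157
Txn 7: debit+=439
Txn 8: debit+=386
Total debits = 2294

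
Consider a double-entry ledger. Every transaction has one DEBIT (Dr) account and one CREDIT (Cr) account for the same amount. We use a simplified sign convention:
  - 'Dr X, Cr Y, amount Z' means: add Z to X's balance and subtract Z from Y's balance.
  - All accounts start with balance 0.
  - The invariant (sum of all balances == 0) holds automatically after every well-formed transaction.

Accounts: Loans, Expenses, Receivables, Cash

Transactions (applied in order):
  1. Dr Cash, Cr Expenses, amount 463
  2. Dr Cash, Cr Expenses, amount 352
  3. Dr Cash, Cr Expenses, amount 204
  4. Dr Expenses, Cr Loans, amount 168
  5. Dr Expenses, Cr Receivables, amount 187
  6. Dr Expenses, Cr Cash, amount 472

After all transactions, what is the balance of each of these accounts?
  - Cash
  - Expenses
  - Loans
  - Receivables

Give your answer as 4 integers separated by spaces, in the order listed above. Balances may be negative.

After txn 1 (Dr Cash, Cr Expenses, amount 463): Cash=463 Expenses=-463
After txn 2 (Dr Cash, Cr Expenses, amount 352): Cash=815 Expenses=-815
After txn 3 (Dr Cash, Cr Expenses, amount 204): Cash=1019 Expenses=-1019
After txn 4 (Dr Expenses, Cr Loans, amount 168): Cash=1019 Expenses=-851 Loans=-168
After txn 5 (Dr Expenses, Cr Receivables, amount 187): Cash=1019 Expenses=-664 Loans=-168 Receivables=-187
After txn 6 (Dr Expenses, Cr Cash, amount 472): Cash=547 Expenses=-192 Loans=-168 Receivables=-187

Answer: 547 -192 -168 -187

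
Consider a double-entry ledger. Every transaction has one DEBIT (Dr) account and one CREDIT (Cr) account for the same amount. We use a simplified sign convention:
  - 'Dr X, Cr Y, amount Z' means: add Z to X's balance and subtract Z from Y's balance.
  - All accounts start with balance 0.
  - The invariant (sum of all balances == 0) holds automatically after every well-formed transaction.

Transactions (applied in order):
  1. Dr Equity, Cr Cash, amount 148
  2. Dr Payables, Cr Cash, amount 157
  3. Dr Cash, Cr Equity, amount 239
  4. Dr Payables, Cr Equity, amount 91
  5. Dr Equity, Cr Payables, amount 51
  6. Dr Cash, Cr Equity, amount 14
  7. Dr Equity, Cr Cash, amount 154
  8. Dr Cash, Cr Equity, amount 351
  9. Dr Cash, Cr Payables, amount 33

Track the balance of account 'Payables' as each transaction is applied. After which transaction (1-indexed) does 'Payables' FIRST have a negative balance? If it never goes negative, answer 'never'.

Answer: never

Derivation:
After txn 1: Payables=0
After txn 2: Payables=157
After txn 3: Payables=157
After txn 4: Payables=248
After txn 5: Payables=197
After txn 6: Payables=197
After txn 7: Payables=197
After txn 8: Payables=197
After txn 9: Payables=164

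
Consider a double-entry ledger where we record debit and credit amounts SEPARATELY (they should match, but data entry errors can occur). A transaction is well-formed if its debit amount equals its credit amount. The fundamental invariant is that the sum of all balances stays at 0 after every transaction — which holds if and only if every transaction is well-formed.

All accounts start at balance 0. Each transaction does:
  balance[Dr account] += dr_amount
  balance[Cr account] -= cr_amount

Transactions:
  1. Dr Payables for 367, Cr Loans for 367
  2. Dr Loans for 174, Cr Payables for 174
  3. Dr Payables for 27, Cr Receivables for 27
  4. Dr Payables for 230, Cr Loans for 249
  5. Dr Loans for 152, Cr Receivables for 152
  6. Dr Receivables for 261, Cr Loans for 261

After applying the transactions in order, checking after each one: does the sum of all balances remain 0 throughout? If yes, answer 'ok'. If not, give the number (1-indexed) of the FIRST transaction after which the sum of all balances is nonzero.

After txn 1: dr=367 cr=367 sum_balances=0
After txn 2: dr=174 cr=174 sum_balances=0
After txn 3: dr=27 cr=27 sum_balances=0
After txn 4: dr=230 cr=249 sum_balances=-19
After txn 5: dr=152 cr=152 sum_balances=-19
After txn 6: dr=261 cr=261 sum_balances=-19

Answer: 4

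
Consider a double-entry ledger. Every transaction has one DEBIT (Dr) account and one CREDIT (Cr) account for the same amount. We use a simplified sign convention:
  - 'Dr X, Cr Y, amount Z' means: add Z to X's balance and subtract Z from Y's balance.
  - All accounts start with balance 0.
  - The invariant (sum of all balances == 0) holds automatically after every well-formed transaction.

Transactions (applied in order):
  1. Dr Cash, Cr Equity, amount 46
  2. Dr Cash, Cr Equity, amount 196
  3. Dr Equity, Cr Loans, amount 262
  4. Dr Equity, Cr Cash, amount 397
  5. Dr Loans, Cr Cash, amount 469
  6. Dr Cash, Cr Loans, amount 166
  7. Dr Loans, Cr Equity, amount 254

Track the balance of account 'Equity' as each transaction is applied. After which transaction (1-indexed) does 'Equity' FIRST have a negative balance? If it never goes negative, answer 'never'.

After txn 1: Equity=-46

Answer: 1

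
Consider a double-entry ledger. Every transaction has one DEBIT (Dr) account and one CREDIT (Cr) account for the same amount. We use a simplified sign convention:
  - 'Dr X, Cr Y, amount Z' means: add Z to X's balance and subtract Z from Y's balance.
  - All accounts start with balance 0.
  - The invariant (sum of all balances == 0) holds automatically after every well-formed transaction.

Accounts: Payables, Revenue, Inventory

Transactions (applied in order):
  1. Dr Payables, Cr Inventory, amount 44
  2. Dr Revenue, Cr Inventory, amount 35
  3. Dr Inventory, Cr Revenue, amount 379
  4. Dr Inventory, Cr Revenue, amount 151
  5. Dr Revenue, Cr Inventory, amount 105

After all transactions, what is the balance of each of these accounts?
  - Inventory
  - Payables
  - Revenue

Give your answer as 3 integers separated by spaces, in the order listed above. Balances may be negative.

After txn 1 (Dr Payables, Cr Inventory, amount 44): Inventory=-44 Payables=44
After txn 2 (Dr Revenue, Cr Inventory, amount 35): Inventory=-79 Payables=44 Revenue=35
After txn 3 (Dr Inventory, Cr Revenue, amount 379): Inventory=300 Payables=44 Revenue=-344
After txn 4 (Dr Inventory, Cr Revenue, amount 151): Inventory=451 Payables=44 Revenue=-495
After txn 5 (Dr Revenue, Cr Inventory, amount 105): Inventory=346 Payables=44 Revenue=-390

Answer: 346 44 -390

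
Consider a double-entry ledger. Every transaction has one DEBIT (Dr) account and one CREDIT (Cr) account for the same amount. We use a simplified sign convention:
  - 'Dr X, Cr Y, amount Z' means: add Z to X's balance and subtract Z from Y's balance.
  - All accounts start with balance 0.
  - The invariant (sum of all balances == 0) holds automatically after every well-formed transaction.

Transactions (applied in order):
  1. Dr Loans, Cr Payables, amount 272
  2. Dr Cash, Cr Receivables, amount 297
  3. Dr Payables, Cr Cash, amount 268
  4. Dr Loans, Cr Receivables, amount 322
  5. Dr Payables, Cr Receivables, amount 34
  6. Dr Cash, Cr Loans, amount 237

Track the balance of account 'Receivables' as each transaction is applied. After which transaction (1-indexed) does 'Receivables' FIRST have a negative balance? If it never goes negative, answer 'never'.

After txn 1: Receivables=0
After txn 2: Receivables=-297

Answer: 2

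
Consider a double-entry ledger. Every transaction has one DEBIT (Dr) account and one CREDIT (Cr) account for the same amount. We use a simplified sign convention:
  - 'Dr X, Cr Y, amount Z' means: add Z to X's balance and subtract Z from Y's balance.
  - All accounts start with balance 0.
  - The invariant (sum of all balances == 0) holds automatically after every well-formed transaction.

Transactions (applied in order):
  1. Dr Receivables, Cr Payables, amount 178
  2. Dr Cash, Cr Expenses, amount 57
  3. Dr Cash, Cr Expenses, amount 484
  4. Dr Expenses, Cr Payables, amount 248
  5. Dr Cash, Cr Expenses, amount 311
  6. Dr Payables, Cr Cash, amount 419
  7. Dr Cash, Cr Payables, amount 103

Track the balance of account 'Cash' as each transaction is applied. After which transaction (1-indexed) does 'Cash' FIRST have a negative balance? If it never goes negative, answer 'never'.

After txn 1: Cash=0
After txn 2: Cash=57
After txn 3: Cash=541
After txn 4: Cash=541
After txn 5: Cash=852
After txn 6: Cash=433
After txn 7: Cash=536

Answer: never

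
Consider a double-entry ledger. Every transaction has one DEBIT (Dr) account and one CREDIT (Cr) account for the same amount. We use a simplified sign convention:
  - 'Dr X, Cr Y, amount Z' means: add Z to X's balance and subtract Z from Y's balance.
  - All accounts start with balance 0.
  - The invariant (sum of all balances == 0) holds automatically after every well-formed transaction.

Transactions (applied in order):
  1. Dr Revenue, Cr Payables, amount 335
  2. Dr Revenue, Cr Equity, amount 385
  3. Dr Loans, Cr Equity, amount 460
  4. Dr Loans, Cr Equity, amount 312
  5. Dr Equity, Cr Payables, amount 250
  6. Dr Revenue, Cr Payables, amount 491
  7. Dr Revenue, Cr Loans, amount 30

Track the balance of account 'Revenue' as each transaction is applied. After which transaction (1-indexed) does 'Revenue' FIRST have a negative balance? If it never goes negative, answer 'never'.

After txn 1: Revenue=335
After txn 2: Revenue=720
After txn 3: Revenue=720
After txn 4: Revenue=720
After txn 5: Revenue=720
After txn 6: Revenue=1211
After txn 7: Revenue=1241

Answer: never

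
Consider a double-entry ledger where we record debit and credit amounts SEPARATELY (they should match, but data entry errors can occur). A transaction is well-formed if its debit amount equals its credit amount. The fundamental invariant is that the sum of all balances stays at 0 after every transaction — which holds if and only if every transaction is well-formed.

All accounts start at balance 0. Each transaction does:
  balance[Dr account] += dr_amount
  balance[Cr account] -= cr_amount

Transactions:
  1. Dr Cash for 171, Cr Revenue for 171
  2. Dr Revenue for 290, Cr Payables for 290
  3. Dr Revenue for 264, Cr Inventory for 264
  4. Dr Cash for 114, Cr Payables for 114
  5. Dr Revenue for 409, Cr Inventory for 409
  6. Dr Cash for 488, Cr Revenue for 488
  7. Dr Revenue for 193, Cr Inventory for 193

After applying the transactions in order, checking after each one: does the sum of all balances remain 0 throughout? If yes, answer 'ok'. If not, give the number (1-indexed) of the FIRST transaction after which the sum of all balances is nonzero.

Answer: ok

Derivation:
After txn 1: dr=171 cr=171 sum_balances=0
After txn 2: dr=290 cr=290 sum_balances=0
After txn 3: dr=264 cr=264 sum_balances=0
After txn 4: dr=114 cr=114 sum_balances=0
After txn 5: dr=409 cr=409 sum_balances=0
After txn 6: dr=488 cr=488 sum_balances=0
After txn 7: dr=193 cr=193 sum_balances=0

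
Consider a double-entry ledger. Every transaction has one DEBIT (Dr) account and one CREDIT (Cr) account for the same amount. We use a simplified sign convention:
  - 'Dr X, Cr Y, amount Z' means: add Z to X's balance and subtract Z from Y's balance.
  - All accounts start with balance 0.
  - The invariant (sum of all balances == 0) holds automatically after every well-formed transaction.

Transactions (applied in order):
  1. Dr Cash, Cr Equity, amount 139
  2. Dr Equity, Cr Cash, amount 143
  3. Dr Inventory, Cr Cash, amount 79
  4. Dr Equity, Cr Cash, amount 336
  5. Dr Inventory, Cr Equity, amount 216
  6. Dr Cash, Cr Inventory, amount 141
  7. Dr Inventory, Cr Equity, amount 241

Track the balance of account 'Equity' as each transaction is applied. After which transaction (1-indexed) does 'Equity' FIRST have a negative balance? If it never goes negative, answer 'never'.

After txn 1: Equity=-139

Answer: 1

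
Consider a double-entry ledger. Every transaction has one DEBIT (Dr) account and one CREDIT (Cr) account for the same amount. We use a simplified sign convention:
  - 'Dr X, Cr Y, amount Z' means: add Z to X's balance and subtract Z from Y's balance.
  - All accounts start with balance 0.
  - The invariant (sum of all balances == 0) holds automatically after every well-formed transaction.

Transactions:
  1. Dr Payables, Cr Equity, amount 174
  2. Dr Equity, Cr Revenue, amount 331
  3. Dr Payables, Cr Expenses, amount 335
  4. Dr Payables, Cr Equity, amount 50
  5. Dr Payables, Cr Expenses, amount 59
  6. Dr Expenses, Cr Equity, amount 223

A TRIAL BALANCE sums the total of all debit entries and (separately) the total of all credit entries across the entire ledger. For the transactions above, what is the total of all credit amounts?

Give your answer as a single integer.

Txn 1: credit+=174
Txn 2: credit+=331
Txn 3: credit+=335
Txn 4: credit+=50
Txn 5: credit+=59
Txn 6: credit+=223
Total credits = 1172

Answer: 1172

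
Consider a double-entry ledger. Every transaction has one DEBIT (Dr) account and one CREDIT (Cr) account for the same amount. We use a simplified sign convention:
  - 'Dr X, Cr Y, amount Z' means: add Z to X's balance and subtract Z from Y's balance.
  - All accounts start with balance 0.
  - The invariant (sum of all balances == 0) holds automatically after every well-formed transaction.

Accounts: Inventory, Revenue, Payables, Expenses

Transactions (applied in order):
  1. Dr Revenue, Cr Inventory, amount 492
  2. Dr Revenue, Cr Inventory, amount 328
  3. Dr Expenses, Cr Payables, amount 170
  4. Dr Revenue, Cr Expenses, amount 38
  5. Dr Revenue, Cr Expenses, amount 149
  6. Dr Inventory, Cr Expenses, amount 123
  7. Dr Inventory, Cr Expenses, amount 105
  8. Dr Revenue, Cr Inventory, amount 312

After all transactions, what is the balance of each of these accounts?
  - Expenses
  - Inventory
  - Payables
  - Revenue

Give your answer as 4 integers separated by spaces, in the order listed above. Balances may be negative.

After txn 1 (Dr Revenue, Cr Inventory, amount 492): Inventory=-492 Revenue=492
After txn 2 (Dr Revenue, Cr Inventory, amount 328): Inventory=-820 Revenue=820
After txn 3 (Dr Expenses, Cr Payables, amount 170): Expenses=170 Inventory=-820 Payables=-170 Revenue=820
After txn 4 (Dr Revenue, Cr Expenses, amount 38): Expenses=132 Inventory=-820 Payables=-170 Revenue=858
After txn 5 (Dr Revenue, Cr Expenses, amount 149): Expenses=-17 Inventory=-820 Payables=-170 Revenue=1007
After txn 6 (Dr Inventory, Cr Expenses, amount 123): Expenses=-140 Inventory=-697 Payables=-170 Revenue=1007
After txn 7 (Dr Inventory, Cr Expenses, amount 105): Expenses=-245 Inventory=-592 Payables=-170 Revenue=1007
After txn 8 (Dr Revenue, Cr Inventory, amount 312): Expenses=-245 Inventory=-904 Payables=-170 Revenue=1319

Answer: -245 -904 -170 1319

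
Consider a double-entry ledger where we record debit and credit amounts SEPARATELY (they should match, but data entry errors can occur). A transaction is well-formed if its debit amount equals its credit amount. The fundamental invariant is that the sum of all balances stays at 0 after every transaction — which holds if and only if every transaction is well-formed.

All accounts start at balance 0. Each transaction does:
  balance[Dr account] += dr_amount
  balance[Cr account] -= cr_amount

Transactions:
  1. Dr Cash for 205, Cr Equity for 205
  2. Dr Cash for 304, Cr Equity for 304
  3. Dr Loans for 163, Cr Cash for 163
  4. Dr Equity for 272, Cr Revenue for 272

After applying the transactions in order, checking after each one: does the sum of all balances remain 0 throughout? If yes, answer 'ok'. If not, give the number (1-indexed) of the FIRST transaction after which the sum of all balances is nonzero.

Answer: ok

Derivation:
After txn 1: dr=205 cr=205 sum_balances=0
After txn 2: dr=304 cr=304 sum_balances=0
After txn 3: dr=163 cr=163 sum_balances=0
After txn 4: dr=272 cr=272 sum_balances=0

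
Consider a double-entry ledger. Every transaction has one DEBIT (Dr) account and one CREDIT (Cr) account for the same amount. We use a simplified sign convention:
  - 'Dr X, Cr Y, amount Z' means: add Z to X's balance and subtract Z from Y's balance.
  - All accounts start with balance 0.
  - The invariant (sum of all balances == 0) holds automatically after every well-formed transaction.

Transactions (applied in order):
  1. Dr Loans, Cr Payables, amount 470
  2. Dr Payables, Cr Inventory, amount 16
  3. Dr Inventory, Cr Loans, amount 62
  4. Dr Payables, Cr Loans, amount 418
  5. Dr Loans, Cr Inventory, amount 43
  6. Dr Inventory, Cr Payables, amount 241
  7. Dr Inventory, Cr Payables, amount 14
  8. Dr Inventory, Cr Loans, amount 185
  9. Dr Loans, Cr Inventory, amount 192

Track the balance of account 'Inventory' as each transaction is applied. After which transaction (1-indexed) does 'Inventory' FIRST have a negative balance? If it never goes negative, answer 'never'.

Answer: 2

Derivation:
After txn 1: Inventory=0
After txn 2: Inventory=-16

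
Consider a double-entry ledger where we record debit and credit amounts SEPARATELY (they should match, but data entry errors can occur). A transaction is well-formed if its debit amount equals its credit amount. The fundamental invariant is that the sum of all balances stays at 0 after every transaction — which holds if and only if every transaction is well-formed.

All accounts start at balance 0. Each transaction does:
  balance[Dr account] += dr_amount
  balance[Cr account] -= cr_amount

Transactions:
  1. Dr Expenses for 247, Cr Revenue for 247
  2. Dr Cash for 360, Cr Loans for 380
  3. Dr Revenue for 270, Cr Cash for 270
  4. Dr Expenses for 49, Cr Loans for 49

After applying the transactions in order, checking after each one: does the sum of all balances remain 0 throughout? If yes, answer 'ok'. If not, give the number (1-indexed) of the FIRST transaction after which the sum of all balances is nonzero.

After txn 1: dr=247 cr=247 sum_balances=0
After txn 2: dr=360 cr=380 sum_balances=-20
After txn 3: dr=270 cr=270 sum_balances=-20
After txn 4: dr=49 cr=49 sum_balances=-20

Answer: 2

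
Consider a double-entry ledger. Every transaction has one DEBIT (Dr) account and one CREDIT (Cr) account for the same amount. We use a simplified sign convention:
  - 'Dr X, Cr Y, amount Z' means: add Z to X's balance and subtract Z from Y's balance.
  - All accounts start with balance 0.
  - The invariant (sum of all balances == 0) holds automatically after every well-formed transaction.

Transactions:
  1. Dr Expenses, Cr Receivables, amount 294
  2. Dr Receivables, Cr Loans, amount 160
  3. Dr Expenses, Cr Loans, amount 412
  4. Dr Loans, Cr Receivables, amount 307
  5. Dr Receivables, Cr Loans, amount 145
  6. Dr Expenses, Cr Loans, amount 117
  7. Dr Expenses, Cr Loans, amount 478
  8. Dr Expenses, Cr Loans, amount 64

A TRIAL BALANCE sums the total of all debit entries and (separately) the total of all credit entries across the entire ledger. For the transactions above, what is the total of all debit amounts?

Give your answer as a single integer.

Txn 1: debit+=294
Txn 2: debit+=160
Txn 3: debit+=412
Txn 4: debit+=307
Txn 5: debit+=145
Txn 6: debit+=117
Txn 7: debit+=478
Txn 8: debit+=64
Total debits = 1977

Answer: 1977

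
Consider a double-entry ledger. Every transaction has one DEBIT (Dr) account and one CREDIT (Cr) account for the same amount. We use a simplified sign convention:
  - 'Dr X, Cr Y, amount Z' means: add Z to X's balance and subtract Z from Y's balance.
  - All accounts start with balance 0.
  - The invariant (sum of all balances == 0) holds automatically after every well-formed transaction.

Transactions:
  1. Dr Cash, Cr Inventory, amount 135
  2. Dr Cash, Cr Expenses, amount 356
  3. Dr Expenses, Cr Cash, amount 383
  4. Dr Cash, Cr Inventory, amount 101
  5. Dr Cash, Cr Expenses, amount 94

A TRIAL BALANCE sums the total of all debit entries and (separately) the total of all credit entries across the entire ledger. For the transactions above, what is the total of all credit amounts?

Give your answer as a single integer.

Answer: 1069

Derivation:
Txn 1: credit+=135
Txn 2: credit+=356
Txn 3: credit+=383
Txn 4: credit+=101
Txn 5: credit+=94
Total credits = 1069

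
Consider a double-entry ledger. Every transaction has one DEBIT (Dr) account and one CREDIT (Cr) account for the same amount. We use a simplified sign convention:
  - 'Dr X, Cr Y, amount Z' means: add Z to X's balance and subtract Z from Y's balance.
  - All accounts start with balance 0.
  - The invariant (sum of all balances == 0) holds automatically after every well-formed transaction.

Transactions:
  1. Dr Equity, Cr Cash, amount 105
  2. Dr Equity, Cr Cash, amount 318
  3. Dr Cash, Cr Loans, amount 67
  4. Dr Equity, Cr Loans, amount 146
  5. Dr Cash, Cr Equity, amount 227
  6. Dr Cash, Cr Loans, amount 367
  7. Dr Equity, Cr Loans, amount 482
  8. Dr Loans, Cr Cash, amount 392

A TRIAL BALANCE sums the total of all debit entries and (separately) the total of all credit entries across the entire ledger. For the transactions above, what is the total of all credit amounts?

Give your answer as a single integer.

Txn 1: credit+=105
Txn 2: credit+=318
Txn 3: credit+=67
Txn 4: credit+=146
Txn 5: credit+=227
Txn 6: credit+=367
Txn 7: credit+=482
Txn 8: credit+=392
Total credits = 2104

Answer: 2104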